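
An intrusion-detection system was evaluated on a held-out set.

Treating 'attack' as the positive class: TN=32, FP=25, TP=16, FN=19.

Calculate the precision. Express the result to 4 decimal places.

0.3902

Precision = TP/(TP+FP) = 16/(16+25) = 16/41 = 0.3902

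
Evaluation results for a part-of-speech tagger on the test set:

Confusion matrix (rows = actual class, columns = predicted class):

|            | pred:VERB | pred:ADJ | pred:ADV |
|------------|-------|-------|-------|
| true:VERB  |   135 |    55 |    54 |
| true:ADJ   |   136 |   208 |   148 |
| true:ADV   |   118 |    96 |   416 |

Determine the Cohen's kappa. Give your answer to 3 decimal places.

Observed agreement pₒ = trace/N = 759/1366 = 0.5556
Expected agreement pₑ = Σ (rowᵢ·colᵢ)/N² = (244·389 + 492·359 + 630·618)/1366² = 0.3542
κ = (pₒ − pₑ)/(1 − pₑ) = (0.5556 − 0.3542)/(1 − 0.3542) = 0.312

0.312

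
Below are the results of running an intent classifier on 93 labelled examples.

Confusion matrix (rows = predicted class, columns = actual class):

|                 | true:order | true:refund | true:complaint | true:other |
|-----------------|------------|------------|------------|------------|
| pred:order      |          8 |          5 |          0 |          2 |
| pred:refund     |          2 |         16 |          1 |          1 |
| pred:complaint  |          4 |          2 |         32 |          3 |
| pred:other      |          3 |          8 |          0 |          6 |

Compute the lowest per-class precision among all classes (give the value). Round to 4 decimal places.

0.3529

Per-class precision (TP/(TP+FP)):
  order: TP=8, FP=5+0+2=7 → 8/15 = 0.53333
  refund: TP=16, FP=2+1+1=4 → 16/20 = 0.80000
  complaint: TP=32, FP=4+2+3=9 → 32/41 = 0.78049
  other: TP=6, FP=3+8+0=11 → 6/17 = 0.35294
Lowest is class 'other' with precision = 0.3529.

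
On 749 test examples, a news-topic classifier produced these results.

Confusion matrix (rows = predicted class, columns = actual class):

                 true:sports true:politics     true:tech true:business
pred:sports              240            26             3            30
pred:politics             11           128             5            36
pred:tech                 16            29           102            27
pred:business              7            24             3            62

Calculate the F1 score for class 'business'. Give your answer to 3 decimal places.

0.494

F1 score = 2·TP/(2·TP+FP+FN).
business: TP=62, FP=7+24+3=34, FN=30+36+27=93 → 124/251 = 0.4940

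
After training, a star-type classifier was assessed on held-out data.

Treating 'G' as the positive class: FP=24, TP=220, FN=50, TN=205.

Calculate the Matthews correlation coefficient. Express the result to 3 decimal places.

MCC = (TP·TN − FP·FN) / √((TP+FP)(TP+FN)(TN+FP)(TN+FN))
Numerator = 220·205 − 24·50 = 43900
Denominator = √(244·270·229·255) = √3847062600 = 62024.6935
MCC = 43900 / 62024.6935 = 0.708

0.708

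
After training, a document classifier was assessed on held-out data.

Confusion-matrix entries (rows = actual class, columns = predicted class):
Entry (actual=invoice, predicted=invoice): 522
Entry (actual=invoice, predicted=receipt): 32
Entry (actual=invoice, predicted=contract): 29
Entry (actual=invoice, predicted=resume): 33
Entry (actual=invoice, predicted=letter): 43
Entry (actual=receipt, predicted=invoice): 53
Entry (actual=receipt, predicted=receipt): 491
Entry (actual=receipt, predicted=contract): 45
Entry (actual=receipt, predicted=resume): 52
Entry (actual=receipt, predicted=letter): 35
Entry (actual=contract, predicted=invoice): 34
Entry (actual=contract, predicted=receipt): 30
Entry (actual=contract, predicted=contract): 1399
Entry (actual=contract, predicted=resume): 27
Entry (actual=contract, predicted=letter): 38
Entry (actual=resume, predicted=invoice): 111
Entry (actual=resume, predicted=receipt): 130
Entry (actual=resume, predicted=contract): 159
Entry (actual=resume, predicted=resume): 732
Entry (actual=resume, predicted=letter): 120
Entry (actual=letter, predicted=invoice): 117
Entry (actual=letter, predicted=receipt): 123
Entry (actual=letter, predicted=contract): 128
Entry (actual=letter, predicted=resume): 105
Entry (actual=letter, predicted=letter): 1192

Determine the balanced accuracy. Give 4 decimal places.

Balanced accuracy = mean of per-class recall.
  invoice: recall = 522/659 = 0.79211
  receipt: recall = 491/676 = 0.72633
  contract: recall = 1399/1528 = 0.91558
  resume: recall = 732/1252 = 0.58466
  letter: recall = 1192/1665 = 0.71592
Mean = (0.79211 + 0.72633 + 0.91558 + 0.58466 + 0.71592) / 5 = 0.7469

0.7469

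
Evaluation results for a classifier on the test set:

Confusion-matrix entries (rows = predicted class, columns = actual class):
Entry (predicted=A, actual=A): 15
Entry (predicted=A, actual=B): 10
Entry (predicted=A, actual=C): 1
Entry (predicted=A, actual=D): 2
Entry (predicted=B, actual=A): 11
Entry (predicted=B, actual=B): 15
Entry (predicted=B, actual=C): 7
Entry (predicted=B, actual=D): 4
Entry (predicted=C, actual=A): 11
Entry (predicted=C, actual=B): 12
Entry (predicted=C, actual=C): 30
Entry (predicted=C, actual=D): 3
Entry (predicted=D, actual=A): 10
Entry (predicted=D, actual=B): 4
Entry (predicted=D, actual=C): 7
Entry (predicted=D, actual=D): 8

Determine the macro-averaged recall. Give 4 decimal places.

Per-class recall (TP/(TP+FN)):
  A: TP=15, FN=11+11+10=32 → 15/47 = 0.31915
  B: TP=15, FN=10+12+4=26 → 15/41 = 0.36585
  C: TP=30, FN=1+7+7=15 → 30/45 = 0.66667
  D: TP=8, FN=2+4+3=9 → 8/17 = 0.47059
Macro-recall = mean = (0.31915 + 0.36585 + 0.66667 + 0.47059) / 4 = 0.4556

0.4556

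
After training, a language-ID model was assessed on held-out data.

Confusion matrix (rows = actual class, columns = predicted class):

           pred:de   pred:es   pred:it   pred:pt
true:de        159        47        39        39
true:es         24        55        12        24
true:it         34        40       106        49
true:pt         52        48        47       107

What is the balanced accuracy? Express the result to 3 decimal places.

Balanced accuracy = mean of per-class recall.
  de: recall = 159/284 = 0.5599
  es: recall = 55/115 = 0.4783
  it: recall = 106/229 = 0.4629
  pt: recall = 107/254 = 0.4213
Mean = (0.5599 + 0.4783 + 0.4629 + 0.4213) / 4 = 0.481

0.481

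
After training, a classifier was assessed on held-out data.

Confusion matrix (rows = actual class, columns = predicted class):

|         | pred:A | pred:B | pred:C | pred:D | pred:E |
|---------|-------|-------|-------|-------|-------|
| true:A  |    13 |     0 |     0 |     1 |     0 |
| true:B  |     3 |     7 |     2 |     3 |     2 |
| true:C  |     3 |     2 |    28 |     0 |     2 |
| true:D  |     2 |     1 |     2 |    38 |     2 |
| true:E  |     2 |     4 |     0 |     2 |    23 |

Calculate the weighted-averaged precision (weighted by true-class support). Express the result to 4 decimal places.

Per-class precision (TP/(TP+FP)):
  A: TP=13, FP=3+3+2+2=10 → 13/23 = 0.56522
  B: TP=7, FP=0+2+1+4=7 → 7/14 = 0.50000
  C: TP=28, FP=0+2+2+0=4 → 28/32 = 0.87500
  D: TP=38, FP=1+3+0+2=6 → 38/44 = 0.86364
  E: TP=23, FP=0+2+2+2=6 → 23/29 = 0.79310
Weighted-precision = Σ (supportᵢ/N)·precisionᵢ with N=142: (14/142)·0.56522 + (17/142)·0.50000 + (35/142)·0.87500 + (45/142)·0.86364 + (31/142)·0.79310 = 0.7781

0.7781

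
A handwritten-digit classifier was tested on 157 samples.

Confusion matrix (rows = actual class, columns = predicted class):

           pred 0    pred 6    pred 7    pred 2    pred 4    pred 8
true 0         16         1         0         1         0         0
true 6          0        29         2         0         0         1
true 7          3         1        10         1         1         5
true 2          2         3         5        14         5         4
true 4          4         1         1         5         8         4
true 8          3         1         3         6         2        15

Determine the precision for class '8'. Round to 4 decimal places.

One-vs-rest for '8': TP = diagonal; FP = other classes predicted '8'; FN = '8' predicted as other.
precision = TP/(TP+FP).
8: TP=15, FP=0+1+5+4+4=14 → 15/29 = 0.51724

0.5172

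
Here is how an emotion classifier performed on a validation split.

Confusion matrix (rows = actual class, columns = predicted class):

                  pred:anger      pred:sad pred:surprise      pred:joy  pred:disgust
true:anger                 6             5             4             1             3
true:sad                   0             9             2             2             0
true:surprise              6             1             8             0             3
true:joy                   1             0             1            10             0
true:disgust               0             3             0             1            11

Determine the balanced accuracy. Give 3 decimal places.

0.604

Balanced accuracy = mean of per-class recall.
  anger: recall = 6/19 = 0.3158
  sad: recall = 9/13 = 0.6923
  surprise: recall = 8/18 = 0.4444
  joy: recall = 10/12 = 0.8333
  disgust: recall = 11/15 = 0.7333
Mean = (0.3158 + 0.6923 + 0.4444 + 0.8333 + 0.7333) / 5 = 0.604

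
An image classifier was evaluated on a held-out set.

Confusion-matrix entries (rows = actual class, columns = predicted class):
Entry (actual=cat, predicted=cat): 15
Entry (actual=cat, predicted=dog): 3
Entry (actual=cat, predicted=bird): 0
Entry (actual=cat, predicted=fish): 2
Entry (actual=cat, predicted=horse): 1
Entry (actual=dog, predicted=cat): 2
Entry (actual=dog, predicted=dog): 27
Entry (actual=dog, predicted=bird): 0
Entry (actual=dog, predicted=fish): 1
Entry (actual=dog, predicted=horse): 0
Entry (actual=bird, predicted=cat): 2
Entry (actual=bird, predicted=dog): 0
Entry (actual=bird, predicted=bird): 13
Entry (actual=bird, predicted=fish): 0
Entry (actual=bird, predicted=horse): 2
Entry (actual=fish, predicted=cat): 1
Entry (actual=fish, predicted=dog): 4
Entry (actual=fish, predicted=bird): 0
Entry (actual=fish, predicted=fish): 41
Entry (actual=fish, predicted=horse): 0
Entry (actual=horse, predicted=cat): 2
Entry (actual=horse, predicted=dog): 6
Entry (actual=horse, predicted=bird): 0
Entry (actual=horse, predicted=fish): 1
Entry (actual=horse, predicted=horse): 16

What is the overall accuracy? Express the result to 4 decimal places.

0.8058

Accuracy = trace / total = (15+27+13+41+16=112) / 139 = 112/139 = 0.8058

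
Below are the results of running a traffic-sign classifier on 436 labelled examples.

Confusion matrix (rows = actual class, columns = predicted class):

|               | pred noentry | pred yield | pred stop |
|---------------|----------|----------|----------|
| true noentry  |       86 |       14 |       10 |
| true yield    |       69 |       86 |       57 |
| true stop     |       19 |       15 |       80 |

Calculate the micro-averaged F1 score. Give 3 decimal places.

0.578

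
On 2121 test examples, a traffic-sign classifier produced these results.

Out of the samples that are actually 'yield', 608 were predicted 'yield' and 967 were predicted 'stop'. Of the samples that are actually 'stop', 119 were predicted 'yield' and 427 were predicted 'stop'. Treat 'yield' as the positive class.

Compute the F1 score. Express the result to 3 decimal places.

Precision = TP/(TP+FP) = 608/727 = 0.8363
Recall = TP/(TP+FN) = 608/1575 = 0.3860
F1 = 2·TP/(2·TP+FP+FN) = 1216/2302 = 0.528

0.528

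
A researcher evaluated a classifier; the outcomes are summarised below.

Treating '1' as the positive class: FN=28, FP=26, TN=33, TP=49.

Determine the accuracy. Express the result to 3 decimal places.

0.603

Accuracy = (TP+TN)/N = (49+33)/136 = 0.603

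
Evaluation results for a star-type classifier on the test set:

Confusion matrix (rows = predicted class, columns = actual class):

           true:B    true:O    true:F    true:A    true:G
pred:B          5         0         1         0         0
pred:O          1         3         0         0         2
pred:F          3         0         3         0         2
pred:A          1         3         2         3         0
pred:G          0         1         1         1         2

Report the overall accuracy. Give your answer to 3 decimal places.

Accuracy = trace / total = (5+3+3+3+2=16) / 34 = 16/34 = 0.471

0.471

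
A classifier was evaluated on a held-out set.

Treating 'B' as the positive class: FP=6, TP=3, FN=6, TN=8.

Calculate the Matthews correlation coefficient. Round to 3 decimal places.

MCC = (TP·TN − FP·FN) / √((TP+FP)(TP+FN)(TN+FP)(TN+FN))
Numerator = 3·8 − 6·6 = -12
Denominator = √(9·9·14·14) = √15876 = 126.0000
MCC = -12 / 126.0000 = -0.095

-0.095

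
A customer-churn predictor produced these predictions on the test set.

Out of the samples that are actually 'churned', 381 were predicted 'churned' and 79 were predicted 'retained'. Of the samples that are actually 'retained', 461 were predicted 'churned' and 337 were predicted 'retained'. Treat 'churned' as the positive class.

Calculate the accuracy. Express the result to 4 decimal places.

0.5707

Accuracy = (TP+TN)/N = (381+337)/1258 = 0.5707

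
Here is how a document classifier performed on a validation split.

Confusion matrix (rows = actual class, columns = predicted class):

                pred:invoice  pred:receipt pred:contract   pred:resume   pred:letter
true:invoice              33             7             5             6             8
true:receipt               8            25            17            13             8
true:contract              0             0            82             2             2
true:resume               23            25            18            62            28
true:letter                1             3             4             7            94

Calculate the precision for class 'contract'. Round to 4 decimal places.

0.6508

One-vs-rest for 'contract': TP = diagonal; FP = other classes predicted 'contract'; FN = 'contract' predicted as other.
precision = TP/(TP+FP).
contract: TP=82, FP=5+17+18+4=44 → 82/126 = 0.65079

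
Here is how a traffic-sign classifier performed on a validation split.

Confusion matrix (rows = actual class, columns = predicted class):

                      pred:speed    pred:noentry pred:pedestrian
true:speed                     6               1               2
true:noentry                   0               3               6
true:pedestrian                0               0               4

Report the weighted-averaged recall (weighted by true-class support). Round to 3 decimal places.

0.591

Per-class recall (TP/(TP+FN)):
  speed: TP=6, FN=1+2=3 → 6/9 = 0.6667
  noentry: TP=3, FN=0+6=6 → 3/9 = 0.3333
  pedestrian: TP=4, FN=0+0=0 → 4/4 = 1.0000
Weighted-recall = Σ (supportᵢ/N)·recallᵢ with N=22: (9/22)·0.6667 + (9/22)·0.3333 + (4/22)·1.0000 = 0.591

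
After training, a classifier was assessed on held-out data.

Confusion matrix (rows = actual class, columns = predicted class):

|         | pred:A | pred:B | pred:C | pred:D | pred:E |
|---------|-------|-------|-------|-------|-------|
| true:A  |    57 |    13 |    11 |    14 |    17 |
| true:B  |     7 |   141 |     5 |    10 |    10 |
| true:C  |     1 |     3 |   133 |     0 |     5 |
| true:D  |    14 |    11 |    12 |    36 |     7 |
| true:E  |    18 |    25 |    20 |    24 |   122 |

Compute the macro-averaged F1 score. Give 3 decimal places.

Per-class F1 score (2·TP/(2·TP+FP+FN)):
  A: TP=57, FP=7+1+14+18=40, FN=13+11+14+17=55 → 114/209 = 0.5455
  B: TP=141, FP=13+3+11+25=52, FN=7+5+10+10=32 → 282/366 = 0.7705
  C: TP=133, FP=11+5+12+20=48, FN=1+3+0+5=9 → 266/323 = 0.8235
  D: TP=36, FP=14+10+0+24=48, FN=14+11+12+7=44 → 72/164 = 0.4390
  E: TP=122, FP=17+10+5+7=39, FN=18+25+20+24=87 → 244/370 = 0.6595
Macro-F1 score = mean = (0.5455 + 0.7705 + 0.8235 + 0.4390 + 0.6595) / 5 = 0.648

0.648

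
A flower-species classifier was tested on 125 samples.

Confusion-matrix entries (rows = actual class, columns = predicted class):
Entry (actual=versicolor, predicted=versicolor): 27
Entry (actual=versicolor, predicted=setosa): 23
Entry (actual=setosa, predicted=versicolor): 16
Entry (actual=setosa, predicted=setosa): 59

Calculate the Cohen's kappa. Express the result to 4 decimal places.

Observed agreement pₒ = trace/N = 86/125 = 0.68800
Expected agreement pₑ = Σ (rowᵢ·colᵢ)/N² = (50·43 + 75·82)/125² = 0.53120
κ = (pₒ − pₑ)/(1 − pₑ) = (0.68800 − 0.53120)/(1 − 0.53120) = 0.3345

0.3345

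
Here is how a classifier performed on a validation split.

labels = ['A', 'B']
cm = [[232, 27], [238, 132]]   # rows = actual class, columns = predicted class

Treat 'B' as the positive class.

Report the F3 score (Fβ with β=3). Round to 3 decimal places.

0.378

Fβ = (1+β²)·TP / ((1+β²)·TP + β²·FN + FP), with β²=9
= 10·132 / (10·132 + 9·238 + 27) = 0.378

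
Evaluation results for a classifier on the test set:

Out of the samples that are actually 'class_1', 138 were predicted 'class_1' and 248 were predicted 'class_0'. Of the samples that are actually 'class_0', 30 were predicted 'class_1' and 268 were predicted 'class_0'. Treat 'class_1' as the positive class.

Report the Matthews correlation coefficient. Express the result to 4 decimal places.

0.2959

MCC = (TP·TN − FP·FN) / √((TP+FP)(TP+FN)(TN+FP)(TN+FN))
Numerator = 138·268 − 30·248 = 29544
Denominator = √(168·386·298·516) = √9971547264 = 99857.6350
MCC = 29544 / 99857.6350 = 0.2959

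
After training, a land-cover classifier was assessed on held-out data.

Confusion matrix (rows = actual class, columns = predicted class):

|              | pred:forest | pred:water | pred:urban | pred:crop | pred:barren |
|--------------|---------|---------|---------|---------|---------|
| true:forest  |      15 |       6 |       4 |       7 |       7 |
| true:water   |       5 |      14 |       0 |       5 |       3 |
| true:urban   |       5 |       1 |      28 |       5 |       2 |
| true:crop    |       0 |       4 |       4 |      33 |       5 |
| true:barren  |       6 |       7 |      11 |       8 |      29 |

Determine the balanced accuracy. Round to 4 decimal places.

0.5558

Balanced accuracy = mean of per-class recall.
  forest: recall = 15/39 = 0.38462
  water: recall = 14/27 = 0.51852
  urban: recall = 28/41 = 0.68293
  crop: recall = 33/46 = 0.71739
  barren: recall = 29/61 = 0.47541
Mean = (0.38462 + 0.51852 + 0.68293 + 0.71739 + 0.47541) / 5 = 0.5558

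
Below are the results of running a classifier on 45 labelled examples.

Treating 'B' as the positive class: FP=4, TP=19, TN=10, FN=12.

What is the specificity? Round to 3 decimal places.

0.714

Specificity = TN/(TN+FP) = 10/(10+4) = 0.714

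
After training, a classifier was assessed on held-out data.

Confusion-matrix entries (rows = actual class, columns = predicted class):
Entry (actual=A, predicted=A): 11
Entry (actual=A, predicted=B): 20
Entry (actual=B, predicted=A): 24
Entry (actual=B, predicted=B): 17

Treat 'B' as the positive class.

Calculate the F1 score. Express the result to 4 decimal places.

0.4359

Precision = TP/(TP+FP) = 17/37 = 0.4595
Recall = TP/(TP+FN) = 17/41 = 0.4146
F1 = 2·TP/(2·TP+FP+FN) = 34/78 = 0.4359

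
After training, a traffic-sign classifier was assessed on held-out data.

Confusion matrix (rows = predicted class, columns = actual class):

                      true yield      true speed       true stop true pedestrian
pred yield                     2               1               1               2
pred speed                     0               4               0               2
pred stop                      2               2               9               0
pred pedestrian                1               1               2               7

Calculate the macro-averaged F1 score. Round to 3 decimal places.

0.573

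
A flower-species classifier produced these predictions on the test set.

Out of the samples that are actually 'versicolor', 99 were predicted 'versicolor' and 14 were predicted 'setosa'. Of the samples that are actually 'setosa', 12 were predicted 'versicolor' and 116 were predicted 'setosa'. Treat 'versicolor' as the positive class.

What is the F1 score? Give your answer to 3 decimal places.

0.884

Precision = TP/(TP+FP) = 99/111 = 0.8919
Recall = TP/(TP+FN) = 99/113 = 0.8761
F1 = 2·TP/(2·TP+FP+FN) = 198/224 = 0.884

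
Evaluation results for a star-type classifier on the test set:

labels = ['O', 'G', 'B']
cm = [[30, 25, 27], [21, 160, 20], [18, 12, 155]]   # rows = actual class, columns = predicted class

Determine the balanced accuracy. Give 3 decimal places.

0.667

Balanced accuracy = mean of per-class recall.
  O: recall = 30/82 = 0.3659
  G: recall = 160/201 = 0.7960
  B: recall = 155/185 = 0.8378
Mean = (0.3659 + 0.7960 + 0.8378) / 3 = 0.667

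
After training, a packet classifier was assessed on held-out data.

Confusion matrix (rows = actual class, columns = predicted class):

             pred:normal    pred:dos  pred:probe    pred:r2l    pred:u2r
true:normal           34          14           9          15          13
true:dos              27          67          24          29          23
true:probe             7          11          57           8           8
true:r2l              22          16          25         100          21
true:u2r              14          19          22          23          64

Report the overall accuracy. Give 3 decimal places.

Accuracy = trace / total = (34+67+57+100+64=322) / 672 = 322/672 = 0.479

0.479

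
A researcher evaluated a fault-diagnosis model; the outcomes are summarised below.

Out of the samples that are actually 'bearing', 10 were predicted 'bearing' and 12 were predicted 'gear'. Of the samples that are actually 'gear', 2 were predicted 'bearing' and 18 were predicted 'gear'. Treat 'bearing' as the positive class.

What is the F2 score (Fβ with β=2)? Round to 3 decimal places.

Fβ = (1+β²)·TP / ((1+β²)·TP + β²·FN + FP), with β²=4
= 5·10 / (5·10 + 4·12 + 2) = 0.500

0.500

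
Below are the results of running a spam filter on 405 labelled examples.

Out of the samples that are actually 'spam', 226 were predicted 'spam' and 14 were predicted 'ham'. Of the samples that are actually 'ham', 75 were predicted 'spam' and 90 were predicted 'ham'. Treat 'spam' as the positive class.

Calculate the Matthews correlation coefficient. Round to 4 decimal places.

MCC = (TP·TN − FP·FN) / √((TP+FP)(TP+FN)(TN+FP)(TN+FN))
Numerator = 226·90 − 75·14 = 19290
Denominator = √(301·240·165·104) = √1239638400 = 35208.4990
MCC = 19290 / 35208.4990 = 0.5479

0.5479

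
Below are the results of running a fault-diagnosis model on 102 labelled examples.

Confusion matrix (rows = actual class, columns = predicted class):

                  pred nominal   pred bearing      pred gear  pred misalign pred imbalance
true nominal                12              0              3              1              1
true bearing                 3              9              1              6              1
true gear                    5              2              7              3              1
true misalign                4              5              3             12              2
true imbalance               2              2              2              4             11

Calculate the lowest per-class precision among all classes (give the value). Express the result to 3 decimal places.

Per-class precision (TP/(TP+FP)):
  nominal: TP=12, FP=3+5+4+2=14 → 12/26 = 0.4615
  bearing: TP=9, FP=0+2+5+2=9 → 9/18 = 0.5000
  gear: TP=7, FP=3+1+3+2=9 → 7/16 = 0.4375
  misalign: TP=12, FP=1+6+3+4=14 → 12/26 = 0.4615
  imbalance: TP=11, FP=1+1+1+2=5 → 11/16 = 0.6875
Lowest is class 'gear' with precision = 0.438.

0.438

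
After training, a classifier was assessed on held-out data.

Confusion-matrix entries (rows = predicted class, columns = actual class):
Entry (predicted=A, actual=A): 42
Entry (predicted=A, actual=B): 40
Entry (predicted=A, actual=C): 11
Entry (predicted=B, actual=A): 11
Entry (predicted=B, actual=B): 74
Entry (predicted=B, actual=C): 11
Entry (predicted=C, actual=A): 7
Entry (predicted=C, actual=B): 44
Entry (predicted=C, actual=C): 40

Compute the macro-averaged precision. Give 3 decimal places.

0.554

Per-class precision (TP/(TP+FP)):
  A: TP=42, FP=40+11=51 → 42/93 = 0.4516
  B: TP=74, FP=11+11=22 → 74/96 = 0.7708
  C: TP=40, FP=7+44=51 → 40/91 = 0.4396
Macro-precision = mean = (0.4516 + 0.7708 + 0.4396) / 3 = 0.554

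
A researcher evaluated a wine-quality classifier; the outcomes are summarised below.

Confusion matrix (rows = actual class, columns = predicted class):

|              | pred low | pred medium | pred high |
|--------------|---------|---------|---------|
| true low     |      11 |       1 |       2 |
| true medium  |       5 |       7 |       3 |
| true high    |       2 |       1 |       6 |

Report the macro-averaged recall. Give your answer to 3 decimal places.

0.640

Per-class recall (TP/(TP+FN)):
  low: TP=11, FN=1+2=3 → 11/14 = 0.7857
  medium: TP=7, FN=5+3=8 → 7/15 = 0.4667
  high: TP=6, FN=2+1=3 → 6/9 = 0.6667
Macro-recall = mean = (0.7857 + 0.4667 + 0.6667) / 3 = 0.640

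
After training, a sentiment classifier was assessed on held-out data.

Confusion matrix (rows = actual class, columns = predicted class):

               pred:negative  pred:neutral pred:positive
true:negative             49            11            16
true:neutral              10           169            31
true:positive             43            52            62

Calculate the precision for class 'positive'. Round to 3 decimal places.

0.569

Treat 'positive' as positive and all other classes as negative.
precision = TP/(TP+FP).
positive: TP=62, FP=16+31=47 → 62/109 = 0.5688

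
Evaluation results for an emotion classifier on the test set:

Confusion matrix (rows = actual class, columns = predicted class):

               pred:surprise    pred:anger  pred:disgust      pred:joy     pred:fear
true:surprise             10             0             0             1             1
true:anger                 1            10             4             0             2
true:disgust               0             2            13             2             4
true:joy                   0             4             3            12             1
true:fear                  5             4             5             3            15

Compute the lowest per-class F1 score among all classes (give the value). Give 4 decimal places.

0.5405

Per-class F1 score (2·TP/(2·TP+FP+FN)):
  surprise: TP=10, FP=1+0+0+5=6, FN=0+0+1+1=2 → 20/28 = 0.71429
  anger: TP=10, FP=0+2+4+4=10, FN=1+4+0+2=7 → 20/37 = 0.54054
  disgust: TP=13, FP=0+4+3+5=12, FN=0+2+2+4=8 → 26/46 = 0.56522
  joy: TP=12, FP=1+0+2+3=6, FN=0+4+3+1=8 → 24/38 = 0.63158
  fear: TP=15, FP=1+2+4+1=8, FN=5+4+5+3=17 → 30/55 = 0.54545
Lowest is class 'anger' with F1 score = 0.5405.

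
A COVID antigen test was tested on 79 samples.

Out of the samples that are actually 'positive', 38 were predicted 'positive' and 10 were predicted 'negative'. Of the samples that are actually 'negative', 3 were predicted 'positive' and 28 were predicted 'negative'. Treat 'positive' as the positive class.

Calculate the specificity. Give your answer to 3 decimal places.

0.903

Specificity = TN/(TN+FP) = 28/(28+3) = 0.903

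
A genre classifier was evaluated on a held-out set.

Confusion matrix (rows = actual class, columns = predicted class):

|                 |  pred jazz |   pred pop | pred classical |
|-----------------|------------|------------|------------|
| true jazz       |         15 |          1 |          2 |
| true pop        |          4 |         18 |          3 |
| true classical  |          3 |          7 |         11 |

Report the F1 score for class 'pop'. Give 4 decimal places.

F1 score = 2·TP/(2·TP+FP+FN).
pop: TP=18, FP=1+7=8, FN=4+3=7 → 36/51 = 0.70588

0.7059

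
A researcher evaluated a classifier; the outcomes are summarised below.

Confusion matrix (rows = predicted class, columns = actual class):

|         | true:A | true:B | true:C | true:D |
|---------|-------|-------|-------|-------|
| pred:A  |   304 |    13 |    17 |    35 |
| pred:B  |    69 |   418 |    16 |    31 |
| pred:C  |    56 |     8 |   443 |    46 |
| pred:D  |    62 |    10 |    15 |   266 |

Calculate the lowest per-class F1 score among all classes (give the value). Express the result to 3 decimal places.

0.707

Per-class F1 score (2·TP/(2·TP+FP+FN)):
  A: TP=304, FP=13+17+35=65, FN=69+56+62=187 → 608/860 = 0.7070
  B: TP=418, FP=69+16+31=116, FN=13+8+10=31 → 836/983 = 0.8505
  C: TP=443, FP=56+8+46=110, FN=17+16+15=48 → 886/1044 = 0.8487
  D: TP=266, FP=62+10+15=87, FN=35+31+46=112 → 532/731 = 0.7278
Lowest is class 'A' with F1 score = 0.707.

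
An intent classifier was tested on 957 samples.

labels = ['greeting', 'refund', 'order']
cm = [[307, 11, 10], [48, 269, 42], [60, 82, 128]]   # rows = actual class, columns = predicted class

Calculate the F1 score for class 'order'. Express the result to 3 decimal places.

Treat 'order' as positive and all other classes as negative.
F1 score = 2·TP/(2·TP+FP+FN).
order: TP=128, FP=10+42=52, FN=60+82=142 → 256/450 = 0.5689

0.569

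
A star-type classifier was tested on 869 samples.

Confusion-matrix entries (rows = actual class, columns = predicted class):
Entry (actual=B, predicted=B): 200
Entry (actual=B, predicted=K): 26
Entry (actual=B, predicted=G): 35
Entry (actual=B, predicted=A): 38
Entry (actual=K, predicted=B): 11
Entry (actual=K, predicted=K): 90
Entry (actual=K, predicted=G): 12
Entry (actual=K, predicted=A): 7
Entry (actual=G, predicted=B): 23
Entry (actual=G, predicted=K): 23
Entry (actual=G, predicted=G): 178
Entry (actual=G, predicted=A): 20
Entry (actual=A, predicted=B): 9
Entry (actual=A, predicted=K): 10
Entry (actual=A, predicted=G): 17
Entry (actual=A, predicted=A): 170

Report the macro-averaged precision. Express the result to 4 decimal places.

0.7215

Per-class precision (TP/(TP+FP)):
  B: TP=200, FP=11+23+9=43 → 200/243 = 0.82305
  K: TP=90, FP=26+23+10=59 → 90/149 = 0.60403
  G: TP=178, FP=35+12+17=64 → 178/242 = 0.73554
  A: TP=170, FP=38+7+20=65 → 170/235 = 0.72340
Macro-precision = mean = (0.82305 + 0.60403 + 0.73554 + 0.72340) / 4 = 0.7215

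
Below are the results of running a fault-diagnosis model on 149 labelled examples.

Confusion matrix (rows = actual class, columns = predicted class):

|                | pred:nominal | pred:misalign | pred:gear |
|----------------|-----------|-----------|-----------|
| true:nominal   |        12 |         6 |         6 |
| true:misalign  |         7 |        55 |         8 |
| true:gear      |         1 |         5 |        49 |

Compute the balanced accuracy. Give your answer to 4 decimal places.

0.7255

Balanced accuracy = mean of per-class recall.
  nominal: recall = 12/24 = 0.50000
  misalign: recall = 55/70 = 0.78571
  gear: recall = 49/55 = 0.89091
Mean = (0.50000 + 0.78571 + 0.89091) / 3 = 0.7255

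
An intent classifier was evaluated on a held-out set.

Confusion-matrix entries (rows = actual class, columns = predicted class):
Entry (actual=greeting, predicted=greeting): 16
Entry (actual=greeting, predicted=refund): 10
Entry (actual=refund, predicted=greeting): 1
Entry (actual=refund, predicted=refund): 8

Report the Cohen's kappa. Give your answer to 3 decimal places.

0.380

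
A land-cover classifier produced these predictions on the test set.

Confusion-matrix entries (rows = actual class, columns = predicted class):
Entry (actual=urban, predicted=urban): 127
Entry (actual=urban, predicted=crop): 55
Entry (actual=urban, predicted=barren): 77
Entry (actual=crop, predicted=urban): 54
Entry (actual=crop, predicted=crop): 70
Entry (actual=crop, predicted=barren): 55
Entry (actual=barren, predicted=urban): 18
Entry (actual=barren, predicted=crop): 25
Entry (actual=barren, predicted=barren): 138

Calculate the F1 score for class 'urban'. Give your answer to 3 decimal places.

0.555

One-vs-rest for 'urban': TP = diagonal; FP = other classes predicted 'urban'; FN = 'urban' predicted as other.
F1 score = 2·TP/(2·TP+FP+FN).
urban: TP=127, FP=54+18=72, FN=55+77=132 → 254/458 = 0.5546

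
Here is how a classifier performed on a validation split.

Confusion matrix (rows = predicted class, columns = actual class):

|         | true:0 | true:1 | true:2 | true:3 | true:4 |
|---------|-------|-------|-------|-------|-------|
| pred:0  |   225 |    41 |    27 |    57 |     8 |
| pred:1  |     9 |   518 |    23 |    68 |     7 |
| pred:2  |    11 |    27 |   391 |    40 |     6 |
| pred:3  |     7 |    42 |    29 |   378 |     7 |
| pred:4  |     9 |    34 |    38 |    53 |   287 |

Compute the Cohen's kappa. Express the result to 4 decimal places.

Observed agreement pₒ = trace/N = 1799/2342 = 0.76815
Expected agreement pₑ = Σ (rowᵢ·colᵢ)/N² = (261·358 + 662·625 + 508·475 + 596·463 + 315·421)/2342² = 0.21095
κ = (pₒ − pₑ)/(1 − pₑ) = (0.76815 − 0.21095)/(1 − 0.21095) = 0.7062

0.7062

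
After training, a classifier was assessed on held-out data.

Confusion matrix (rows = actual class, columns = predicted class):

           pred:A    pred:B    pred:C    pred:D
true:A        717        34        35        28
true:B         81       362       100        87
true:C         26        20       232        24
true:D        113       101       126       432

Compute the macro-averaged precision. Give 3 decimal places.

0.673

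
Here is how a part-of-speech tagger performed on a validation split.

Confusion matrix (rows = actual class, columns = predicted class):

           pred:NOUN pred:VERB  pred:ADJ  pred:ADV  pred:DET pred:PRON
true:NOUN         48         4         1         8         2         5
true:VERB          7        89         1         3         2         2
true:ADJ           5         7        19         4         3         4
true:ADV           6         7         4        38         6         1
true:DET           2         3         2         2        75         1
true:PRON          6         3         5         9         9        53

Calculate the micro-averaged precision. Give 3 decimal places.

0.722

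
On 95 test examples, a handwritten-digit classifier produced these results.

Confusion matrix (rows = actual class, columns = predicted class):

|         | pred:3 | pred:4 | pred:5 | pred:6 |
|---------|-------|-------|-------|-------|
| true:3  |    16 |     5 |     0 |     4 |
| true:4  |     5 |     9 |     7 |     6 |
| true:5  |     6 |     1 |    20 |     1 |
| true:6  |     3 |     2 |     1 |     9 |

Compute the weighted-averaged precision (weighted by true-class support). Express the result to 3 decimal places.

0.572

Per-class precision (TP/(TP+FP)):
  3: TP=16, FP=5+6+3=14 → 16/30 = 0.5333
  4: TP=9, FP=5+1+2=8 → 9/17 = 0.5294
  5: TP=20, FP=0+7+1=8 → 20/28 = 0.7143
  6: TP=9, FP=4+6+1=11 → 9/20 = 0.4500
Weighted-precision = Σ (supportᵢ/N)·precisionᵢ with N=95: (25/95)·0.5333 + (27/95)·0.5294 + (28/95)·0.7143 + (15/95)·0.4500 = 0.572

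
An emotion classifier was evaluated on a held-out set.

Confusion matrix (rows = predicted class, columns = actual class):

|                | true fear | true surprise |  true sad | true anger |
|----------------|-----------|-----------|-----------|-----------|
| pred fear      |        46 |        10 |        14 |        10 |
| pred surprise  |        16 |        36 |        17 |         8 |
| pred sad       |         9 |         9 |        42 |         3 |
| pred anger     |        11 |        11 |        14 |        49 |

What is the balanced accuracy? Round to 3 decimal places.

0.572

Balanced accuracy = mean of per-class recall.
  fear: recall = 46/82 = 0.5610
  surprise: recall = 36/66 = 0.5455
  sad: recall = 42/87 = 0.4828
  anger: recall = 49/70 = 0.7000
Mean = (0.5610 + 0.5455 + 0.4828 + 0.7000) / 4 = 0.572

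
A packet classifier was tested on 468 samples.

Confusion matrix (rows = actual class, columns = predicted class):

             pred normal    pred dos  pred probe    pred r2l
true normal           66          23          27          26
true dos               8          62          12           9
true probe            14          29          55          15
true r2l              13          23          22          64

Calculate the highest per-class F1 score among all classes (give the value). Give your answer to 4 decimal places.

Per-class F1 score (2·TP/(2·TP+FP+FN)):
  normal: TP=66, FP=8+14+13=35, FN=23+27+26=76 → 132/243 = 0.54321
  dos: TP=62, FP=23+29+23=75, FN=8+12+9=29 → 124/228 = 0.54386
  probe: TP=55, FP=27+12+22=61, FN=14+29+15=58 → 110/229 = 0.48035
  r2l: TP=64, FP=26+9+15=50, FN=13+23+22=58 → 128/236 = 0.54237
Highest is class 'dos' with F1 score = 0.5439.

0.5439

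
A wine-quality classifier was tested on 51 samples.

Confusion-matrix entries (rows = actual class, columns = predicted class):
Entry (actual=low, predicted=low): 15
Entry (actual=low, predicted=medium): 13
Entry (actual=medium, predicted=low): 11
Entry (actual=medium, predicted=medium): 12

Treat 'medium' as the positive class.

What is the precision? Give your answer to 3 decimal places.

0.480

Precision = TP/(TP+FP) = 12/(12+13) = 12/25 = 0.480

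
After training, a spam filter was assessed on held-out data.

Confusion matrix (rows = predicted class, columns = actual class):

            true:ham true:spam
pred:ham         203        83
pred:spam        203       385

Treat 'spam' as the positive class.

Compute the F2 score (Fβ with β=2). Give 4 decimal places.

0.7825

Fβ = (1+β²)·TP / ((1+β²)·TP + β²·FN + FP), with β²=4
= 5·385 / (5·385 + 4·83 + 203) = 0.7825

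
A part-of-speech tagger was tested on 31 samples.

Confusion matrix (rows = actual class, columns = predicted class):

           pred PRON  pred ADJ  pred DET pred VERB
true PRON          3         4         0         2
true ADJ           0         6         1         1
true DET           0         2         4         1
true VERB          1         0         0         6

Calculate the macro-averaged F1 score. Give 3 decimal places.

0.609

Per-class F1 score (2·TP/(2·TP+FP+FN)):
  PRON: TP=3, FP=0+0+1=1, FN=4+0+2=6 → 6/13 = 0.4615
  ADJ: TP=6, FP=4+2+0=6, FN=0+1+1=2 → 12/20 = 0.6000
  DET: TP=4, FP=0+1+0=1, FN=0+2+1=3 → 8/12 = 0.6667
  VERB: TP=6, FP=2+1+1=4, FN=1+0+0=1 → 12/17 = 0.7059
Macro-F1 score = mean = (0.4615 + 0.6000 + 0.6667 + 0.7059) / 4 = 0.609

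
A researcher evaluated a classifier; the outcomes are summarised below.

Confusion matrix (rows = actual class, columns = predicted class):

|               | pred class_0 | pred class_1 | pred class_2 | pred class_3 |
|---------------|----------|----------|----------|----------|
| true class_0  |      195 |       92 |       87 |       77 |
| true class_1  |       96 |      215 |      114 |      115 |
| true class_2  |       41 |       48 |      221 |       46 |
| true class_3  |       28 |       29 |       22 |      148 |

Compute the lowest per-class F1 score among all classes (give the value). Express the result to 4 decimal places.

0.4654

Per-class F1 score (2·TP/(2·TP+FP+FN)):
  class_0: TP=195, FP=96+41+28=165, FN=92+87+77=256 → 390/811 = 0.48089
  class_1: TP=215, FP=92+48+29=169, FN=96+114+115=325 → 430/924 = 0.46537
  class_2: TP=221, FP=87+114+22=223, FN=41+48+46=135 → 442/800 = 0.55250
  class_3: TP=148, FP=77+115+46=238, FN=28+29+22=79 → 296/613 = 0.48287
Lowest is class 'class_1' with F1 score = 0.4654.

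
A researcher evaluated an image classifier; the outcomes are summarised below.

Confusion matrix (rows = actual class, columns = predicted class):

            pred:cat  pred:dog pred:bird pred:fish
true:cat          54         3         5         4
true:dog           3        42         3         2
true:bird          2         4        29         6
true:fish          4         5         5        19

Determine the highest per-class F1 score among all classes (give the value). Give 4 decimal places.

Per-class F1 score (2·TP/(2·TP+FP+FN)):
  cat: TP=54, FP=3+2+4=9, FN=3+5+4=12 → 108/129 = 0.83721
  dog: TP=42, FP=3+4+5=12, FN=3+3+2=8 → 84/104 = 0.80769
  bird: TP=29, FP=5+3+5=13, FN=2+4+6=12 → 58/83 = 0.69880
  fish: TP=19, FP=4+2+6=12, FN=4+5+5=14 → 38/64 = 0.59375
Highest is class 'cat' with F1 score = 0.8372.

0.8372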